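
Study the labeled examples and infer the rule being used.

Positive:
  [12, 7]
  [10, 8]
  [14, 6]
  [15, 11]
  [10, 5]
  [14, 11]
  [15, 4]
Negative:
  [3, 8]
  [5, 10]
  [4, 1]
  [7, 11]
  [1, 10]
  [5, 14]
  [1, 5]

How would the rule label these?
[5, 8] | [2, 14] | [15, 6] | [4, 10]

One predicate separates the groups cleanly: first ≥ 8.
[5, 8] — first 5, hence Negative. [2, 14] — first 2, hence Negative. [15, 6] — first 15, hence Positive. [4, 10] — first 4, hence Negative.

Negative, Negative, Positive, Negative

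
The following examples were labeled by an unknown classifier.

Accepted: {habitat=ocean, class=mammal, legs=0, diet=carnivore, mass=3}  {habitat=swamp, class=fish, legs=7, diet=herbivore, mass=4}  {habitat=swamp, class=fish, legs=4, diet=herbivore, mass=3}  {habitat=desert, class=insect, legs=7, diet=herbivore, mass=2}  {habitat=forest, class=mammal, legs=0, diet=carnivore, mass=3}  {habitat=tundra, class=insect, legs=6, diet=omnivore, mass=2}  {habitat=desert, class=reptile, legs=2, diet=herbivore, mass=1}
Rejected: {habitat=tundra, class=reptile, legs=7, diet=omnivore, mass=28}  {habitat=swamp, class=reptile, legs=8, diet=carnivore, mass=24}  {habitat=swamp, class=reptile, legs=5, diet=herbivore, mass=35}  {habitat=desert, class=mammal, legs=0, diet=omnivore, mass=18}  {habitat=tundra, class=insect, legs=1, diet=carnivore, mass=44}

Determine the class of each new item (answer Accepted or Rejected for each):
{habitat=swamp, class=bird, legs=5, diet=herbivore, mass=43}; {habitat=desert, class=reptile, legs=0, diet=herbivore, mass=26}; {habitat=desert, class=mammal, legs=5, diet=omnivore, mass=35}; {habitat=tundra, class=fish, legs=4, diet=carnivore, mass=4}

Every 'Accepted' example satisfies: mass ≤ 4. None of the 'Rejected' examples do.
{habitat=swamp, class=bird, legs=5, diet=herbivore, mass=43} → mass = 43 → Rejected. {habitat=desert, class=reptile, legs=0, diet=herbivore, mass=26} → mass = 26 → Rejected. {habitat=desert, class=mammal, legs=5, diet=omnivore, mass=35} → mass = 35 → Rejected. {habitat=tundra, class=fish, legs=4, diet=carnivore, mass=4} → mass = 4 → Accepted.

Rejected, Rejected, Rejected, Accepted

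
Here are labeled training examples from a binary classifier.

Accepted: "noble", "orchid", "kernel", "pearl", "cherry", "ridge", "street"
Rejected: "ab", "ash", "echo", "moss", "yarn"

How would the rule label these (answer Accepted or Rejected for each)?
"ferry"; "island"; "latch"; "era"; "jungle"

Accepted, Accepted, Accepted, Rejected, Accepted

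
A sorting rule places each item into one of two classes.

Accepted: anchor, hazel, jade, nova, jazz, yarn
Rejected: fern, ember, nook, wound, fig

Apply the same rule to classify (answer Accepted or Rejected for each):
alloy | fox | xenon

Accepted, Rejected, Rejected

All 'Accepted' examples share one property — contains 'a' — and every 'Rejected' example lacks it.
alloy: has 'a', passes → Accepted.
fox: no 'a', doesn't qualify → Rejected.
xenon: no 'a', doesn't qualify → Rejected.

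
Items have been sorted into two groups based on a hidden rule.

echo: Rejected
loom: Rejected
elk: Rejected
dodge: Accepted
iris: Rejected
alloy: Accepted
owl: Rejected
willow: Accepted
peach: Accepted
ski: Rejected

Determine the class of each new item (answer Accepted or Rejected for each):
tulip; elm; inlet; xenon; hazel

Accepted, Rejected, Accepted, Accepted, Accepted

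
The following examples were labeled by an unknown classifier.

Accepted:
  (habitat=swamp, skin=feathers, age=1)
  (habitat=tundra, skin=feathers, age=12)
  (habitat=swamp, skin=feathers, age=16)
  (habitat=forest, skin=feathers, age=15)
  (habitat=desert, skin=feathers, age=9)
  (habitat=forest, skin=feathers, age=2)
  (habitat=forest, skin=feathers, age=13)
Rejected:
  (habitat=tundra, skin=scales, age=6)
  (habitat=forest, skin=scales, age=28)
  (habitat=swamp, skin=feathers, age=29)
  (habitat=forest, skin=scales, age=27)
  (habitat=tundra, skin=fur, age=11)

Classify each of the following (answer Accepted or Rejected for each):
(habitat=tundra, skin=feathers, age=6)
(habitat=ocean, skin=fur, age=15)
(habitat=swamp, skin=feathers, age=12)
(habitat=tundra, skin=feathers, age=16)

All 'Accepted' examples share one property — skin is feathers AND age ≤ 16 — and every 'Rejected' example lacks it.
Accepted: (habitat=tundra, skin=feathers, age=6), since skin is feathers, age = 6. Rejected: (habitat=ocean, skin=fur, age=15), since skin is fur, age = 15. Accepted: (habitat=swamp, skin=feathers, age=12), since skin is feathers, age = 12. Accepted: (habitat=tundra, skin=feathers, age=16), since skin is feathers, age = 16.

Accepted, Rejected, Accepted, Accepted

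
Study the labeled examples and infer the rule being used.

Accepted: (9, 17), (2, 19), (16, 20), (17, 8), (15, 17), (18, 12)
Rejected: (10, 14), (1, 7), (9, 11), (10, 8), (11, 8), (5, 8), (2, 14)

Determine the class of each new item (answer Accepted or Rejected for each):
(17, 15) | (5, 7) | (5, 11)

Rule: max ≥ 15. This holds for each 'Accepted' example and fails for each 'Rejected' one.

Accepted, Rejected, Rejected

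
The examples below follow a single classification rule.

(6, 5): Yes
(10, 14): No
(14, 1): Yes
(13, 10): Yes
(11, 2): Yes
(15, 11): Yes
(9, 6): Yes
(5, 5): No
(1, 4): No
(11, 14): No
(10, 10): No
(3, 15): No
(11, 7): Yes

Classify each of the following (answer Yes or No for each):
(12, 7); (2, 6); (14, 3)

The pattern is that an item is 'Yes' exactly when: first > second.
(12, 7) → 12 > 7 → Yes. (2, 6) → 2 < 6 → No. (14, 3) → 14 > 3 → Yes.

Yes, No, Yes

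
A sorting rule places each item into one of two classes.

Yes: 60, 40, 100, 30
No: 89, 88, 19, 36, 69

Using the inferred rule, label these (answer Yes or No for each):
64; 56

The common property of the 'Yes' items is: multiple of 5. No 'No' item has it.
64: No (64 = 5·12 + 4).
56: No (56 = 5·11 + 1).

No, No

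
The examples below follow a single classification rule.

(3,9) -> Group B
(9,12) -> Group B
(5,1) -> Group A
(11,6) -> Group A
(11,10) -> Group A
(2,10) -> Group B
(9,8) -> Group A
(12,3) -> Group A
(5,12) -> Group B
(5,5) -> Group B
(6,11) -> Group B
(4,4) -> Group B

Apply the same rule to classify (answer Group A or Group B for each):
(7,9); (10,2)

Group B, Group A

Looking at the examples, the only property every 'Group A' case has and every 'Group B' case lacks is: first > second.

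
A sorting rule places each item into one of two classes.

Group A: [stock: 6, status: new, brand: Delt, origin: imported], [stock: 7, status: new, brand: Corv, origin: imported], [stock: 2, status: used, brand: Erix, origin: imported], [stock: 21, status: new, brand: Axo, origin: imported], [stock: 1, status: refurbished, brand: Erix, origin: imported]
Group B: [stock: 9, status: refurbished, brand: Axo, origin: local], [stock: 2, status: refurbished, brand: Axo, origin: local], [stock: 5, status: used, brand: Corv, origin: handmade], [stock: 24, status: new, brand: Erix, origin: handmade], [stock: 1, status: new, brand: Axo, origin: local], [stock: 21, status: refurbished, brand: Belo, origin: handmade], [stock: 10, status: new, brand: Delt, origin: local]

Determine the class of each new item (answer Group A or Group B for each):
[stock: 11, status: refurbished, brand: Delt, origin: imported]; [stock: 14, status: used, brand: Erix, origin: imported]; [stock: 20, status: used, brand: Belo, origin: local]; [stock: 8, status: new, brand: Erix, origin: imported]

Group A, Group A, Group B, Group A

Comparing the two groups points to one rule — origin is imported.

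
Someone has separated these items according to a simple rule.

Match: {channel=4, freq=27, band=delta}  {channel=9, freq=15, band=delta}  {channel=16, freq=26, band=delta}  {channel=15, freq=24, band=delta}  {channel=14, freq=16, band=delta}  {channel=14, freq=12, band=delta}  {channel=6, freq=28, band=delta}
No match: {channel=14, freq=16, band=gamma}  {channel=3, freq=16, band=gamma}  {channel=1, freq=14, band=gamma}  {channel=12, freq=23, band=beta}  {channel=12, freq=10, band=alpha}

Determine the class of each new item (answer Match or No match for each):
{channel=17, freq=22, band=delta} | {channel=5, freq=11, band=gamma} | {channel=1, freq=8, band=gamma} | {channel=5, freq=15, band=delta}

Match, No match, No match, Match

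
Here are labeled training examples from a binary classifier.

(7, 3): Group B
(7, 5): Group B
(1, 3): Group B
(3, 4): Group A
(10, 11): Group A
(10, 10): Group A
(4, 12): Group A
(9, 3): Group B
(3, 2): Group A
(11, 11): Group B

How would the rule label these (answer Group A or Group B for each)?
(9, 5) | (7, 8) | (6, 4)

Group B, Group A, Group A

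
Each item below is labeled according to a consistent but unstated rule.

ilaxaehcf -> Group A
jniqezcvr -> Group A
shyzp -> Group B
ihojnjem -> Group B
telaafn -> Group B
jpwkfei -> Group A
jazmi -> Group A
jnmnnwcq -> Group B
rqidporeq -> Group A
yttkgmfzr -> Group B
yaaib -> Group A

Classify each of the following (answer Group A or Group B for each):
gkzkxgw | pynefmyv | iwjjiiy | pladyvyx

Group B, Group B, Group A, Group B

One predicate separates the groups cleanly: odd length AND contains 'i'.
gkzkxgw → length 7, no 'i' → Group B. pynefmyv → length 8, no 'i' → Group B. iwjjiiy → length 7, has 'i' → Group A. pladyvyx → length 8, no 'i' → Group B.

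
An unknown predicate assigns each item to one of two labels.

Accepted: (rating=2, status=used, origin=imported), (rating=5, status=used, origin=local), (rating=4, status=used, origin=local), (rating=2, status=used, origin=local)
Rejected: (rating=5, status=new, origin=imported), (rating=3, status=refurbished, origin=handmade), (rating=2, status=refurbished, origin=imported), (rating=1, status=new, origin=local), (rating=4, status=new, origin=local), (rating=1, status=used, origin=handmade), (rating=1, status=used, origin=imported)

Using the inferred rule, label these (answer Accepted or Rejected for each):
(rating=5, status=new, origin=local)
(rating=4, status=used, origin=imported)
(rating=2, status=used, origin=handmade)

Rejected, Accepted, Accepted

Every 'Accepted' example satisfies: status is used AND rating ≥ 2. None of the 'Rejected' examples do.
(rating=5, status=new, origin=local): status is new, rating = 5, does not fit → Rejected.
(rating=4, status=used, origin=imported): status is used, rating = 4, meets the rule → Accepted.
(rating=2, status=used, origin=handmade): status is used, rating = 2, meets the rule → Accepted.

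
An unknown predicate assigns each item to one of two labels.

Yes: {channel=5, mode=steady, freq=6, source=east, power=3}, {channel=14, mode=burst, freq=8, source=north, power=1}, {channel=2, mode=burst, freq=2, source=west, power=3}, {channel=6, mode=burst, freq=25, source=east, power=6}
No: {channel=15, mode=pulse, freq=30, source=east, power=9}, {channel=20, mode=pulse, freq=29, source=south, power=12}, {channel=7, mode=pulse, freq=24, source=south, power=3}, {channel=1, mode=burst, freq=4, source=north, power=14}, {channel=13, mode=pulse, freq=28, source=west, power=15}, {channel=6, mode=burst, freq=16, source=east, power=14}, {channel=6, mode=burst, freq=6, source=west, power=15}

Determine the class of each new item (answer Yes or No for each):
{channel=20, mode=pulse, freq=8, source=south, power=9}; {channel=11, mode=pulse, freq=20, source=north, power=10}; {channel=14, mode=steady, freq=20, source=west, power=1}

No, No, Yes

A rule that fits every label: power ≤ 6 AND freq ≠ 24 — true of each 'Yes' example, false of each 'No' one.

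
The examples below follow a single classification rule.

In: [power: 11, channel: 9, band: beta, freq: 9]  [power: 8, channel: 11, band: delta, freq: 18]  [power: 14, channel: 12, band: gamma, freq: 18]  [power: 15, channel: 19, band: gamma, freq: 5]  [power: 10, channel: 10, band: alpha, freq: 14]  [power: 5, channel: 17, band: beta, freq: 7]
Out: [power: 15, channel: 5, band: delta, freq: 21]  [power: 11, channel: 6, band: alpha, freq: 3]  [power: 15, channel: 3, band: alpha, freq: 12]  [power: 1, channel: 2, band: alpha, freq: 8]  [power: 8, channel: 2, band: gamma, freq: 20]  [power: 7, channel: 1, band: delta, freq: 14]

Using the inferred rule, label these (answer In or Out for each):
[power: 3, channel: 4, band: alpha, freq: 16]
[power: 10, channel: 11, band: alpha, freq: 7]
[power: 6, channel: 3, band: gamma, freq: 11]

Every 'In' example satisfies: channel ≥ 9. None of the 'Out' examples do.
[power: 3, channel: 4, band: alpha, freq: 16]: Out (channel = 4).
[power: 10, channel: 11, band: alpha, freq: 7]: In (channel = 11).
[power: 6, channel: 3, band: gamma, freq: 11]: Out (channel = 3).

Out, In, Out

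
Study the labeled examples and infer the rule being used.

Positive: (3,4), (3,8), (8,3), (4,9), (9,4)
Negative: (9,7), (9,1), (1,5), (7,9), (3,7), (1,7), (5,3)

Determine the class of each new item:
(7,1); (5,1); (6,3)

Negative, Negative, Positive

The rule appears to be: sum is odd.
(7,1): Negative (7+1 = 8). (5,1): Negative (5+1 = 6). (6,3): Positive (6+3 = 9).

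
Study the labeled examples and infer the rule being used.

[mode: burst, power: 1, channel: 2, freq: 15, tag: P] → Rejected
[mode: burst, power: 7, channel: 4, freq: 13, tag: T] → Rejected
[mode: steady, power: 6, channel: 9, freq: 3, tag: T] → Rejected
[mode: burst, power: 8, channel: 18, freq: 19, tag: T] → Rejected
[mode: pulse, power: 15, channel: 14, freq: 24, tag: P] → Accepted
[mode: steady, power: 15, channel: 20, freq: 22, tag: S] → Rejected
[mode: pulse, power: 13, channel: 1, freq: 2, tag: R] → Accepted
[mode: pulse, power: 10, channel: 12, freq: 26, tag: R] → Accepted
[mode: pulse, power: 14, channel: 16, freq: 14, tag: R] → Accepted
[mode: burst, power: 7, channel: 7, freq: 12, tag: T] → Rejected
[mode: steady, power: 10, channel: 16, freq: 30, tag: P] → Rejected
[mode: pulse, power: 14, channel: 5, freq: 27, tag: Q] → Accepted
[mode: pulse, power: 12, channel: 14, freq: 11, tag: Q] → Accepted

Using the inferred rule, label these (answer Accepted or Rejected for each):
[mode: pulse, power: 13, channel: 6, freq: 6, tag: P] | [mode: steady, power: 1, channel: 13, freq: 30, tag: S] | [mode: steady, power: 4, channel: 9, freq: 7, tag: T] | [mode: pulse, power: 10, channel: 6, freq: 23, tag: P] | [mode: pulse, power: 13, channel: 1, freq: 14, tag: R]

The simplest hypothesis consistent with all the labels is: mode is pulse.
[mode: pulse, power: 13, channel: 6, freq: 6, tag: P]: mode is pulse — meets the rule, so Accepted.
[mode: steady, power: 1, channel: 13, freq: 30, tag: S]: mode is steady — lacks this property, so Rejected.
[mode: steady, power: 4, channel: 9, freq: 7, tag: T]: mode is steady — lacks this property, so Rejected.
[mode: pulse, power: 10, channel: 6, freq: 23, tag: P]: mode is pulse — meets the rule, so Accepted.
[mode: pulse, power: 13, channel: 1, freq: 14, tag: R]: mode is pulse — meets the rule, so Accepted.

Accepted, Rejected, Rejected, Accepted, Accepted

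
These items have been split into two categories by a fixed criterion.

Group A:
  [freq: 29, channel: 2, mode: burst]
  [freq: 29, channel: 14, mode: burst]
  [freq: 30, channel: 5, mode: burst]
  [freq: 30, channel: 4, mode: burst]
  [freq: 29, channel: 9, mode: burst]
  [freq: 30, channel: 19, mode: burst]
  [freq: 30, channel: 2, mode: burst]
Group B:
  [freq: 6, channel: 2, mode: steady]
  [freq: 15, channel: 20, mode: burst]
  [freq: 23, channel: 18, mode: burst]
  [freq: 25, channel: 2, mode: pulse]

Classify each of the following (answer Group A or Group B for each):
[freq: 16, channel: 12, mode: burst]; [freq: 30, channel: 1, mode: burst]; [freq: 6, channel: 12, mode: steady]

Group B, Group A, Group B

The classifier is using: freq ≥ 29.
[freq: 16, channel: 12, mode: burst]: freq = 16, lacks this property → Group B.
[freq: 30, channel: 1, mode: burst]: freq = 30, checks out → Group A.
[freq: 6, channel: 12, mode: steady]: freq = 6, lacks this property → Group B.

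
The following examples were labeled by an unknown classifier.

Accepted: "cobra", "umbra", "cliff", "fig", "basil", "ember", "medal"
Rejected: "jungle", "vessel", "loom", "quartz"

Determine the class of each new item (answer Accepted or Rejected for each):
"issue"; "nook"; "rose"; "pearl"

Comparing the two groups points to one rule — odd length.

Accepted, Rejected, Rejected, Accepted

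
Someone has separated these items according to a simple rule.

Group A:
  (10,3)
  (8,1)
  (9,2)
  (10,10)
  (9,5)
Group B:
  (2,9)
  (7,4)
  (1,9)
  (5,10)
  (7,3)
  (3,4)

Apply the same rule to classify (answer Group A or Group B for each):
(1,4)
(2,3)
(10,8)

Group B, Group B, Group A

The rule appears to be: first ≥ 8.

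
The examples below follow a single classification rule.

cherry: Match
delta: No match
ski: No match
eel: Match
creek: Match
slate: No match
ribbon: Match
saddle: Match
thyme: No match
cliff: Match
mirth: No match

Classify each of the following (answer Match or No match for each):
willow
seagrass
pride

Match, Match, No match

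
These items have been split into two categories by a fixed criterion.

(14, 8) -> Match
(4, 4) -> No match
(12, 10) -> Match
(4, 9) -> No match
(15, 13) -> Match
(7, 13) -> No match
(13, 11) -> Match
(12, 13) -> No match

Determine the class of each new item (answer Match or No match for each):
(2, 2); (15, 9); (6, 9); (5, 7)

A rule that fits every label: first > second — true of each 'Match' example, false of each 'No match' one.
(2, 2): 2 = 2, fails this test → No match. (15, 9): 15 > 9, matches → Match. (6, 9): 6 < 9, fails this test → No match. (5, 7): 5 < 7, fails this test → No match.

No match, Match, No match, No match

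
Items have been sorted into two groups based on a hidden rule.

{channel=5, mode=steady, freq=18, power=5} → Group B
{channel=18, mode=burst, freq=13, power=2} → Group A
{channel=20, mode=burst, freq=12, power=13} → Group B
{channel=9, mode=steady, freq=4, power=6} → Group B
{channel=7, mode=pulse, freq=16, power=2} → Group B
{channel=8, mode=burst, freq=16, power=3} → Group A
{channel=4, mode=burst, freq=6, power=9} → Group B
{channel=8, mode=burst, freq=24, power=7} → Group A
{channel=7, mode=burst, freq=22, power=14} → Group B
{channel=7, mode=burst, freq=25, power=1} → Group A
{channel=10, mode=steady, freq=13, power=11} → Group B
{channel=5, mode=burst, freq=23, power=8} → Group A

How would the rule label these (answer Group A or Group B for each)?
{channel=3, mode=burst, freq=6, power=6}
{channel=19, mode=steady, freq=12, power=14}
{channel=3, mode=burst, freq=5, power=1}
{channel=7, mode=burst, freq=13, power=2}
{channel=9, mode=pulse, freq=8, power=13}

The distinguishing property — mode is burst AND power ≤ 8 — holds for all the 'Group A' cases and none of the 'Group B' cases.
{channel=3, mode=burst, freq=6, power=6}: mode is burst, power = 6 — meets the rule, so Group A.
{channel=19, mode=steady, freq=12, power=14}: mode is steady, power = 14 — doesn't match, so Group B.
{channel=3, mode=burst, freq=5, power=1}: mode is burst, power = 1 — meets the rule, so Group A.
{channel=7, mode=burst, freq=13, power=2}: mode is burst, power = 2 — meets the rule, so Group A.
{channel=9, mode=pulse, freq=8, power=13}: mode is pulse, power = 13 — doesn't match, so Group B.

Group A, Group B, Group A, Group A, Group B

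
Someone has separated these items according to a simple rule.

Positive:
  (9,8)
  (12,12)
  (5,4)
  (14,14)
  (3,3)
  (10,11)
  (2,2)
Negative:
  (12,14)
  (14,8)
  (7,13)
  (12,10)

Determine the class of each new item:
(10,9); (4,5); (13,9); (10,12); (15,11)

Positive, Positive, Negative, Negative, Negative

The distinguishing property — |first − second| ≤ 1 — holds for all the 'Positive' cases and none of the 'Negative' cases.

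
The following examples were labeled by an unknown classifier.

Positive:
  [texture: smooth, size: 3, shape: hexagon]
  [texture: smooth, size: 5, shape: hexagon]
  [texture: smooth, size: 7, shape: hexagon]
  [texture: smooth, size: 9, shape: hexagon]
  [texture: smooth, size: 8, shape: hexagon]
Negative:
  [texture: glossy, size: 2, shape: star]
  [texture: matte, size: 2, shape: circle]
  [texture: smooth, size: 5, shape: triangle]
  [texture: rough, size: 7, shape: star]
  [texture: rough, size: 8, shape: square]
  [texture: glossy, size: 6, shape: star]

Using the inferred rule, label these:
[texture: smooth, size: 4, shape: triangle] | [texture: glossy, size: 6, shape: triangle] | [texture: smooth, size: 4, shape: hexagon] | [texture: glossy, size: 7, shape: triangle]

A rule that fits every label: shape is hexagon — true of each 'Positive' example, false of each 'Negative' one.
[texture: smooth, size: 4, shape: triangle]: Negative (shape is triangle). [texture: glossy, size: 6, shape: triangle]: Negative (shape is triangle). [texture: smooth, size: 4, shape: hexagon]: Positive (shape is hexagon). [texture: glossy, size: 7, shape: triangle]: Negative (shape is triangle).

Negative, Negative, Positive, Negative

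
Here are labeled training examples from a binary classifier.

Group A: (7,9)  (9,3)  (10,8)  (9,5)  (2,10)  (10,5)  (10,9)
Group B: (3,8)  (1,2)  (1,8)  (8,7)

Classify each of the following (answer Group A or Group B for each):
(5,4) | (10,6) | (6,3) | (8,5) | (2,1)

Group B, Group A, Group B, Group B, Group B

The common property of the 'Group A' items is: max ≥ 9. No 'Group B' item has it.
(5,4): max 5 — does not satisfy this, so Group B. (10,6): max 10 — fits, so Group A. (6,3): max 6 — does not satisfy this, so Group B. (8,5): max 8 — does not satisfy this, so Group B. (2,1): max 2 — does not satisfy this, so Group B.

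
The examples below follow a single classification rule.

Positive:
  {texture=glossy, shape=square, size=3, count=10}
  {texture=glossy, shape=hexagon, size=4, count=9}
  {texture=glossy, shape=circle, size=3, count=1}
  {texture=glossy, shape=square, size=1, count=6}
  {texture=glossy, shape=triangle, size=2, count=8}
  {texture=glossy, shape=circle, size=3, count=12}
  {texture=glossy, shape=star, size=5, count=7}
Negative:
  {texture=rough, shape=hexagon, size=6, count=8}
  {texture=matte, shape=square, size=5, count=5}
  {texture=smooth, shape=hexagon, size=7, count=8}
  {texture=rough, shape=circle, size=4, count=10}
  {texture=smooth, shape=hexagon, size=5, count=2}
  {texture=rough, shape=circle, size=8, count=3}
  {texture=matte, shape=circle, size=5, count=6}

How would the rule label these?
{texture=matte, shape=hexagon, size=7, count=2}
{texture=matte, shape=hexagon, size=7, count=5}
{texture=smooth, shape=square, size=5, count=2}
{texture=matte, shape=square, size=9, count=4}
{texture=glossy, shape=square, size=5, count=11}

Negative, Negative, Negative, Negative, Positive

'Positive' ⟺ texture is glossy.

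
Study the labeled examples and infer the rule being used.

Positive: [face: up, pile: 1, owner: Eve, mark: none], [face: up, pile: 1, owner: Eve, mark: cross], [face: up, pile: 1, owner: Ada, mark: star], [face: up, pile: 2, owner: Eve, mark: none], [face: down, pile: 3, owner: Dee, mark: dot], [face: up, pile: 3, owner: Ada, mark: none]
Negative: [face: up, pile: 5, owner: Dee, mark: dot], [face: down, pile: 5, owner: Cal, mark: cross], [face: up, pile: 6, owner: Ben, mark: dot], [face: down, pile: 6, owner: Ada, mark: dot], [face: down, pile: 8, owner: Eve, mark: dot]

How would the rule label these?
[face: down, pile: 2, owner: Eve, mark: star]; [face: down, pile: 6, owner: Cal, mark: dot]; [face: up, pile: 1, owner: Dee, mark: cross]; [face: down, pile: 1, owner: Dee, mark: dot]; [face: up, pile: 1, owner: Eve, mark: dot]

Positive, Negative, Positive, Positive, Positive

The distinguishing property — pile ≤ 3 — holds for all the 'Positive' cases and none of the 'Negative' cases.
Positive: [face: down, pile: 2, owner: Eve, mark: star], since pile = 2.
Negative: [face: down, pile: 6, owner: Cal, mark: dot], since pile = 6.
Positive: [face: up, pile: 1, owner: Dee, mark: cross], since pile = 1.
Positive: [face: down, pile: 1, owner: Dee, mark: dot], since pile = 1.
Positive: [face: up, pile: 1, owner: Eve, mark: dot], since pile = 1.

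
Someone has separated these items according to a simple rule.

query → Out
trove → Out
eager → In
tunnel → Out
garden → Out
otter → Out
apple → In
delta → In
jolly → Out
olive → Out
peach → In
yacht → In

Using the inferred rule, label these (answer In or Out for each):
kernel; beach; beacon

Out, In, Out

'In' ⟺ odd length AND contains 'a'.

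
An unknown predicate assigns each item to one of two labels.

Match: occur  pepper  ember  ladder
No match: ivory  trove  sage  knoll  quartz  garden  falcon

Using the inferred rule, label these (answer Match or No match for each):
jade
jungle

No match, No match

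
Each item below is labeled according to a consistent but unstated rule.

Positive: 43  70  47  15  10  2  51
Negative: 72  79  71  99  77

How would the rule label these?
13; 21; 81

Positive, Positive, Negative

'Positive' ⟺ at most 70.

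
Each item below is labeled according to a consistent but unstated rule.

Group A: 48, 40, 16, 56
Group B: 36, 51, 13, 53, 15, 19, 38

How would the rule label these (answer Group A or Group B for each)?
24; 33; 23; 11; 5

Checking candidate rules against both groups, what survives is: multiple of 8.
24 → 24 = 8·3 → Group A. 33 → 33 = 8·4 + 1 → Group B. 23 → 23 = 8·2 + 7 → Group B. 11 → 11 = 8·1 + 3 → Group B. 5 → 5 = 8·0 + 5 → Group B.

Group A, Group B, Group B, Group B, Group B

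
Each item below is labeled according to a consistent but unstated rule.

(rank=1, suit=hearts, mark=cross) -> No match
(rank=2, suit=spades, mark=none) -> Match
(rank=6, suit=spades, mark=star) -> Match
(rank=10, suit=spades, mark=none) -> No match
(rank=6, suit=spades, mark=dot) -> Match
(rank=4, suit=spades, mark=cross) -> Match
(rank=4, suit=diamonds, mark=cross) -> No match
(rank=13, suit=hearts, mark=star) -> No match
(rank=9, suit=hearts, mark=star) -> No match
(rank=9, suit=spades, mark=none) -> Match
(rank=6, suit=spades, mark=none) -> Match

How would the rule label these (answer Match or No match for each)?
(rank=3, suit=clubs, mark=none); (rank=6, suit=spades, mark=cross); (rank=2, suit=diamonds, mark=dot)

No match, Match, No match

A rule that fits every label: suit is spades AND rank ≤ 9 — true of each 'Match' example, false of each 'No match' one.
(rank=3, suit=clubs, mark=none): suit is clubs, rank = 3 — fails the rule, so No match.
(rank=6, suit=spades, mark=cross): suit is spades, rank = 6 — checks out, so Match.
(rank=2, suit=diamonds, mark=dot): suit is diamonds, rank = 2 — fails the rule, so No match.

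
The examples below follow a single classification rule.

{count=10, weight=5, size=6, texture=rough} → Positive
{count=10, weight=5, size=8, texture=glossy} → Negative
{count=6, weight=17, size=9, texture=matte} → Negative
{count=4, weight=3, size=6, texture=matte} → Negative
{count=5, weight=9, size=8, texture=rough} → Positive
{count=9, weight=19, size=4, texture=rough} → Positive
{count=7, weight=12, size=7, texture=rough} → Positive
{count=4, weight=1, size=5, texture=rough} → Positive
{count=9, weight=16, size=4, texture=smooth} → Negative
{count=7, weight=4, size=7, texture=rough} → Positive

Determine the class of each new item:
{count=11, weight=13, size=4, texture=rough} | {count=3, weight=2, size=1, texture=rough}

A rule that fits every label: texture is rough — true of each 'Positive' example, false of each 'Negative' one.
{count=11, weight=13, size=4, texture=rough}: texture is rough, qualifies → Positive. {count=3, weight=2, size=1, texture=rough}: texture is rough, qualifies → Positive.

Positive, Positive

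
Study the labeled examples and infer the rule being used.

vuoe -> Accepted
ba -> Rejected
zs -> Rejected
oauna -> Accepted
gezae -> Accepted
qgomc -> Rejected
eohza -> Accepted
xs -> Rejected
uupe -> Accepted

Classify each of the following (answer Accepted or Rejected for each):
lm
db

Rejected, Rejected

A rule that fits every label: has ≥ 2 vowels — true of each 'Accepted' example, false of each 'Rejected' one.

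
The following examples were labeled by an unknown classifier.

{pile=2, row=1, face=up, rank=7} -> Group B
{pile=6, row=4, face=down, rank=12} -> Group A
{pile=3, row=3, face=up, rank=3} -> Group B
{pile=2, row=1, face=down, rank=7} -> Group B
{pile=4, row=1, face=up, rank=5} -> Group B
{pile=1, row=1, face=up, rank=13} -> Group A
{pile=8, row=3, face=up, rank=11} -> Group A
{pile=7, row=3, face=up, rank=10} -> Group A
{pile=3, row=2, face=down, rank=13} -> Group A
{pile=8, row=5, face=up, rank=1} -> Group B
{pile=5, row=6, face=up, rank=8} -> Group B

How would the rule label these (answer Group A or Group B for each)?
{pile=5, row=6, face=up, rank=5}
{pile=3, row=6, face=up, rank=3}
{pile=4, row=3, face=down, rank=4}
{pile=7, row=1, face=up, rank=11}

Group B, Group B, Group B, Group A

'Group A' ⟺ rank ≥ 10.
{pile=5, row=6, face=up, rank=5}: rank = 5, does not satisfy this → Group B.
{pile=3, row=6, face=up, rank=3}: rank = 3, does not satisfy this → Group B.
{pile=4, row=3, face=down, rank=4}: rank = 4, does not satisfy this → Group B.
{pile=7, row=1, face=up, rank=11}: rank = 11, qualifies → Group A.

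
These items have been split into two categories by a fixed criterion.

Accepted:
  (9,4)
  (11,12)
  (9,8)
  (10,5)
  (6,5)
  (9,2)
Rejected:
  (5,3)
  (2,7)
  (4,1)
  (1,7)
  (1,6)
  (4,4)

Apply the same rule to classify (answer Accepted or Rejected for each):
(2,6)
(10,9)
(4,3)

The pattern is that an item is 'Accepted' exactly when: sum ≥ 11.
(2,6): 2+6 = 8, fails the rule → Rejected. (10,9): 10+9 = 19, passes → Accepted. (4,3): 4+3 = 7, fails the rule → Rejected.

Rejected, Accepted, Rejected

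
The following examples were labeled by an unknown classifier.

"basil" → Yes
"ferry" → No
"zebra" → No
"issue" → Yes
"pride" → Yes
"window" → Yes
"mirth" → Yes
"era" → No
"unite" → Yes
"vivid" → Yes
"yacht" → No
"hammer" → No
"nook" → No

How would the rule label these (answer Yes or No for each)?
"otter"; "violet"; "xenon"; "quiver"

No, Yes, No, Yes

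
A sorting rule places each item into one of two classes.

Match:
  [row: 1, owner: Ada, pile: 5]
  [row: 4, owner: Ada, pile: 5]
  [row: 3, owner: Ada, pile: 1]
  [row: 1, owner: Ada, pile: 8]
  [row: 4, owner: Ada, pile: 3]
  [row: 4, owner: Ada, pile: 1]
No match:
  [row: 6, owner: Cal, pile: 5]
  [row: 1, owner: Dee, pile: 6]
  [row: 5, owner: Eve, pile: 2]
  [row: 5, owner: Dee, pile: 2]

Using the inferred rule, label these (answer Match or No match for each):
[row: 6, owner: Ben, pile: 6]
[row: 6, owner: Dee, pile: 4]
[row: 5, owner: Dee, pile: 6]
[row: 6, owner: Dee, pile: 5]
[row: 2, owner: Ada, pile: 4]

No match, No match, No match, No match, Match

The simplest hypothesis consistent with all the labels is: owner is Ada.
[row: 6, owner: Ben, pile: 6] — owner is Ben, hence No match.
[row: 6, owner: Dee, pile: 4] — owner is Dee, hence No match.
[row: 5, owner: Dee, pile: 6] — owner is Dee, hence No match.
[row: 6, owner: Dee, pile: 5] — owner is Dee, hence No match.
[row: 2, owner: Ada, pile: 4] — owner is Ada, hence Match.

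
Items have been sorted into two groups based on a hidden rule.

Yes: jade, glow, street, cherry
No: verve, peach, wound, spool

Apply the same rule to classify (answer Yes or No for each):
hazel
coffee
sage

No, Yes, Yes

The classifier is using: even length.
hazel → length 5 → No.
coffee → length 6 → Yes.
sage → length 4 → Yes.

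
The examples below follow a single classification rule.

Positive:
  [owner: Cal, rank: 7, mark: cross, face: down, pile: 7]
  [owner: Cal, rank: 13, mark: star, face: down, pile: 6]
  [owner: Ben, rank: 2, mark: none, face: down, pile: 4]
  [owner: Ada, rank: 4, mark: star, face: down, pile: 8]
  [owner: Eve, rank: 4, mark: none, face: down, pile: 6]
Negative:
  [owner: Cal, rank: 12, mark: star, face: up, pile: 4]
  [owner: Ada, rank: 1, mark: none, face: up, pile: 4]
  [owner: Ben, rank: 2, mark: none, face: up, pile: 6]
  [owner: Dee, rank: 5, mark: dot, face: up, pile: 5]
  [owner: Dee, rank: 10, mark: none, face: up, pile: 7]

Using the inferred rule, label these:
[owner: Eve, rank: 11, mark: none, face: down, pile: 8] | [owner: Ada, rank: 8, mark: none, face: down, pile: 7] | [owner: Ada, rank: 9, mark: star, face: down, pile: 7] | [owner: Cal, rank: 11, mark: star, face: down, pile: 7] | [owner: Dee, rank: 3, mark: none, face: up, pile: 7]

Checking candidate rules against both groups, what survives is: face is down.
[owner: Eve, rank: 11, mark: none, face: down, pile: 8] → face is down → Positive. [owner: Ada, rank: 8, mark: none, face: down, pile: 7] → face is down → Positive. [owner: Ada, rank: 9, mark: star, face: down, pile: 7] → face is down → Positive. [owner: Cal, rank: 11, mark: star, face: down, pile: 7] → face is down → Positive. [owner: Dee, rank: 3, mark: none, face: up, pile: 7] → face is up → Negative.

Positive, Positive, Positive, Positive, Negative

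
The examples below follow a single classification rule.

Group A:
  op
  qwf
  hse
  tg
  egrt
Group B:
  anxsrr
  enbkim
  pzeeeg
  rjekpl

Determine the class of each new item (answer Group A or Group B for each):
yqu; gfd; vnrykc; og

Group A, Group A, Group B, Group A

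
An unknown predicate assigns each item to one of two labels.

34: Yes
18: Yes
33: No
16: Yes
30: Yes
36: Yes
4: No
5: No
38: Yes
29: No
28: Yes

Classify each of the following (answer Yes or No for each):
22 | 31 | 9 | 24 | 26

Yes, No, No, Yes, Yes

The rule appears to be: even AND at least 5.
22 — 22 is even, 22 ≥ 5, hence Yes. 31 — 31 is odd, 31 ≥ 5, hence No. 9 — 9 is odd, 9 ≥ 5, hence No. 24 — 24 is even, 24 ≥ 5, hence Yes. 26 — 26 is even, 26 ≥ 5, hence Yes.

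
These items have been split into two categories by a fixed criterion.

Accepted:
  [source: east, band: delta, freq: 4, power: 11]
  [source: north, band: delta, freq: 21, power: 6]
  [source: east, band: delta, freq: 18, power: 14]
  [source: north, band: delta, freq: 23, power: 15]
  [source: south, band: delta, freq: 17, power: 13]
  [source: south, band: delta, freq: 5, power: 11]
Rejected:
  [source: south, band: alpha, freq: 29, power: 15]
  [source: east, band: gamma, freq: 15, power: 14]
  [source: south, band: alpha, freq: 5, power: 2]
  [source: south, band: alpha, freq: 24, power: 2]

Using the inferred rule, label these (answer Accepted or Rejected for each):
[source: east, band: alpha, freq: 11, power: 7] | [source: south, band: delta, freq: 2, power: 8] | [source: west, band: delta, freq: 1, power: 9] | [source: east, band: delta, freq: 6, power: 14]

Rule: band is delta. This holds for each 'Accepted' example and fails for each 'Rejected' one.

Rejected, Accepted, Accepted, Accepted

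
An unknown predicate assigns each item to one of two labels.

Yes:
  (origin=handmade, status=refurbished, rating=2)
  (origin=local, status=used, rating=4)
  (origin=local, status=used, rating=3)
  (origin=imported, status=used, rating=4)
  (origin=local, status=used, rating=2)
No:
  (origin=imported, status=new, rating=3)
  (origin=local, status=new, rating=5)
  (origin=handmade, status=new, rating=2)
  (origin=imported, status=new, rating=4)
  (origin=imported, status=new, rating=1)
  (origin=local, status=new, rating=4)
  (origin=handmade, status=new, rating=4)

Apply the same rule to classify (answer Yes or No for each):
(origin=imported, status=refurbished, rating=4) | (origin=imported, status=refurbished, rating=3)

Yes, Yes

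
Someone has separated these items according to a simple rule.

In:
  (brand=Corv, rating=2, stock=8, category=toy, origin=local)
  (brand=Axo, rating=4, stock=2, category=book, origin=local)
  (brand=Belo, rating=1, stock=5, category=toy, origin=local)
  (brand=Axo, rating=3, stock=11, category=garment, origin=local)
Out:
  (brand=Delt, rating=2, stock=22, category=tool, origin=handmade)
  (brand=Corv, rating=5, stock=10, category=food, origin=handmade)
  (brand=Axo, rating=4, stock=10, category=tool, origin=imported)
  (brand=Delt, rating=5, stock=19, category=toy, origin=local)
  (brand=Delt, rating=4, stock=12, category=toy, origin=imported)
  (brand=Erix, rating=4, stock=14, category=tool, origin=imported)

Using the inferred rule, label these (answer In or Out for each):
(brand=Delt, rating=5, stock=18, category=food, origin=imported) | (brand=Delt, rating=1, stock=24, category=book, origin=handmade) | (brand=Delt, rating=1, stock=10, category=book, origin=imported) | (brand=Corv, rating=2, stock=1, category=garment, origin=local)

Out, Out, Out, In

The simplest hypothesis consistent with all the labels is: origin is local AND rating ≤ 4.
(brand=Delt, rating=5, stock=18, category=food, origin=imported) — origin is imported, rating = 5, hence Out.
(brand=Delt, rating=1, stock=24, category=book, origin=handmade) — origin is handmade, rating = 1, hence Out.
(brand=Delt, rating=1, stock=10, category=book, origin=imported) — origin is imported, rating = 1, hence Out.
(brand=Corv, rating=2, stock=1, category=garment, origin=local) — origin is local, rating = 2, hence In.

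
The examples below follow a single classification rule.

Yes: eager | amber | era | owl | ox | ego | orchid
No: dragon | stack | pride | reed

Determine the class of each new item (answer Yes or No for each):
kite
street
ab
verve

No, No, Yes, No

Every 'Yes' example satisfies: starts with a vowel. None of the 'No' examples do.
kite: starts with 'k' — does not satisfy this, so No. street: starts with 's' — does not satisfy this, so No. ab: starts with 'a' — checks out, so Yes. verve: starts with 'v' — does not satisfy this, so No.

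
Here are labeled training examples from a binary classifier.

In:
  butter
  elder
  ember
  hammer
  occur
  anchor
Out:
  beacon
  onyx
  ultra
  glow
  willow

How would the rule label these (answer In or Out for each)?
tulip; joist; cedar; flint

Out, Out, In, Out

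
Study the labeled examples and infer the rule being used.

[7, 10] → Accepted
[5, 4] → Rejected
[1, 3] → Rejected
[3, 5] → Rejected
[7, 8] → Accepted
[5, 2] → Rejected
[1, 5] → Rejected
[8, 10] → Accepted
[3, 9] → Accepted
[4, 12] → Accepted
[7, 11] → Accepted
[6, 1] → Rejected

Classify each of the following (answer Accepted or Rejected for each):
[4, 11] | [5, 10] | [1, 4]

Accepted, Accepted, Rejected

'Accepted' ⟺ sum ≥ 12.
[4, 11]: Accepted (4+11 = 15).
[5, 10]: Accepted (5+10 = 15).
[1, 4]: Rejected (1+4 = 5).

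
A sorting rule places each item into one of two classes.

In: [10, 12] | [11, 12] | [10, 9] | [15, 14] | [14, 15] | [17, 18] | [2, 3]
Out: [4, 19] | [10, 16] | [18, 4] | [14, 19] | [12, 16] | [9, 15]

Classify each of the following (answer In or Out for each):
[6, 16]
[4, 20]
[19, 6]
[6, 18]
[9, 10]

Out, Out, Out, Out, In

The pattern is that an item is 'In' exactly when: |first − second| ≤ 2.
[6, 16]: |6−16| = 10 — doesn't qualify, so Out.
[4, 20]: |4−20| = 16 — doesn't qualify, so Out.
[19, 6]: |19−6| = 13 — doesn't qualify, so Out.
[6, 18]: |6−18| = 12 — doesn't qualify, so Out.
[9, 10]: |9−10| = 1 — passes, so In.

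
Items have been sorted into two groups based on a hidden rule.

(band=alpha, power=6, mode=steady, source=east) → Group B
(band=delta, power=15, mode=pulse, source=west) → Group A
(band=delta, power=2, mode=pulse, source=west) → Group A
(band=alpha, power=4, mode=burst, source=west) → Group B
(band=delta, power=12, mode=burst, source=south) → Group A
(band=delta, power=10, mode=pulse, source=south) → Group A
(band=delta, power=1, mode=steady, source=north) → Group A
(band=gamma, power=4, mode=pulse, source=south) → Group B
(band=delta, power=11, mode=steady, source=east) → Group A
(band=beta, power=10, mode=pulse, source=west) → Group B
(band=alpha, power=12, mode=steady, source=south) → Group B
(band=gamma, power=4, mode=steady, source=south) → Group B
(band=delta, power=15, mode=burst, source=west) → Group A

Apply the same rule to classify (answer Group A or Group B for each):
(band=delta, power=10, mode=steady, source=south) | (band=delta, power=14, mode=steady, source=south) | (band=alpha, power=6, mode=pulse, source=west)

The pattern is that an item is 'Group A' exactly when: band is delta.
(band=delta, power=10, mode=steady, source=south): Group A (band is delta). (band=delta, power=14, mode=steady, source=south): Group A (band is delta). (band=alpha, power=6, mode=pulse, source=west): Group B (band is alpha).

Group A, Group A, Group B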